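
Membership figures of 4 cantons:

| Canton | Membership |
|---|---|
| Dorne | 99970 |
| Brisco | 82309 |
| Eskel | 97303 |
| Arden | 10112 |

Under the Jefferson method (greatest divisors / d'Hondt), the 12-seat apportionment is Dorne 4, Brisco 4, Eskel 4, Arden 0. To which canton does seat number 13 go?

Priority for the next seat is population ÷ (current seats + 1).
Priorities: Dorne 19994.000, Brisco 16461.800, Eskel 19460.600, Arden 10112.000.
Highest priority: Dorne.

Dorne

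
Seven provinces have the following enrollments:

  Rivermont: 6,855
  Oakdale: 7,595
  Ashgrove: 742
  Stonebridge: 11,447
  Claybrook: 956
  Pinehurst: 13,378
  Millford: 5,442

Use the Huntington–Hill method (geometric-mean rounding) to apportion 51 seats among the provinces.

With divisor 916.3: modified quotas Rivermont 7.481, Oakdale 8.289, Ashgrove 0.810, Stonebridge 12.493, Claybrook 1.043, Pinehurst 14.600, Millford 5.939.
Geometric-mean thresholds: Rivermont √(7·8)=7.483, Oakdale √(8·9)=8.485, Ashgrove (min 1), Stonebridge √(12·13)=12.490, Claybrook √(1·2)=1.414, Pinehurst √(14·15)=14.491, Millford √(5·6)=5.477.
Each quota rounded against its threshold gives Rivermont 7, Oakdale 8, Ashgrove 1, Stonebridge 13, Claybrook 1, Pinehurst 15, Millford 6 (total 51).

Rivermont=7, Oakdale=8, Ashgrove=1, Stonebridge=13, Claybrook=1, Pinehurst=15, Millford=6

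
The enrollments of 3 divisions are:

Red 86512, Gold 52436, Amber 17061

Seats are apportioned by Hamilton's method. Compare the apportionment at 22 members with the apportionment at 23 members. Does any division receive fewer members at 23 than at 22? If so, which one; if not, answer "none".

At 22 seats: Red 12, Gold 7, Amber 3.
At 23 seats: Red 13, Gold 8, Amber 2.
Amber drops from 3 to 2.

Amber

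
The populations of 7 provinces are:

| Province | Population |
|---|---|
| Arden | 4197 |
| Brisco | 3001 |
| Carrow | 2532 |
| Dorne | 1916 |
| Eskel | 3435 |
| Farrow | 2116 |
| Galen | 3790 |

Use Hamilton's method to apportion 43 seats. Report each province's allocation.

Arden 9, Brisco 6, Carrow 5, Dorne 4, Eskel 7, Farrow 4, Galen 8

The standard divisor is 20987/43 ≈ 488.07.
Standard quotas: Arden 8.599, Brisco 6.149, Carrow 5.188, Dorne 3.926, Eskel 7.038, Farrow 4.335, Galen 7.765.
Lower quotas: Arden 8, Brisco 6, Carrow 5, Dorne 3, Eskel 7, Farrow 4, Galen 7 (sum 40, leaving 3 seats).
Remainders in descending order: Dorne 0.926, Galen 0.765, Arden 0.599, Farrow 0.335, Carrow 0.188, Brisco 0.149, Eskel 0.038.
The surplus seats go to Dorne, Galen, Arden.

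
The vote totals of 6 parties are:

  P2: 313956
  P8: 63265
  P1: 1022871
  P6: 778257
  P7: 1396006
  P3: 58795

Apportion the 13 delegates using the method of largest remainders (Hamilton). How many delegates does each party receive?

Standard divisor: 3633150 ÷ 13 ≈ 279473.077.
Standard quotas: P2 1.1234, P8 0.2264, P1 3.6600, P6 2.7847, P7 4.9951, P3 0.2104.
Lower quotas: P2 1, P8 0, P1 3, P6 2, P7 4, P3 0 (sum 10, leaving 3 seats).
Remainders in descending order: P7 0.9951, P6 0.7847, P1 0.6600, P8 0.2264, P3 0.2104, P2 0.1234.
Largest remainders: P7, P6, P1 receive the extra seats.

P2 1, P8 0, P1 4, P6 3, P7 5, P3 0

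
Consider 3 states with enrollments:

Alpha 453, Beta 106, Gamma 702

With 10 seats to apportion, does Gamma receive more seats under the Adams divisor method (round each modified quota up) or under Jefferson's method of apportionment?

Jefferson

Adams: Alpha 4, Beta 1, Gamma 5.
Jefferson: Alpha 4, Beta 0, Gamma 6.
Gamma gets 5 under Adams and 6 under Jefferson.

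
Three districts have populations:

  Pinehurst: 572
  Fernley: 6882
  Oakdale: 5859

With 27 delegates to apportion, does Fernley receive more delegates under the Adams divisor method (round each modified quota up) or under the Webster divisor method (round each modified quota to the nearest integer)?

Adams: Pinehurst 2, Fernley 13, Oakdale 12.
Webster: Pinehurst 1, Fernley 14, Oakdale 12.
Fernley gets 13 under Adams and 14 under Webster.

Webster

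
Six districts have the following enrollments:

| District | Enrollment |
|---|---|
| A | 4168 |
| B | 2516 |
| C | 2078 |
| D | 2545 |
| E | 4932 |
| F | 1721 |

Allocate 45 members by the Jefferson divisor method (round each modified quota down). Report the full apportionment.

Standard divisor 17960/45 ≈ 399.111; standard quotas: A 10.443, B 6.304, C 5.207, D 6.377, E 12.357, F 4.312.
Rounding down gives 10, 6, 5, 6, 12, 4 = 43 seats, so the divisor must be adjusted.
With modified divisor 370: modified quotas A 11.265, B 6.800, C 5.616, D 6.878, E 13.330, F 4.651.
Rounding down: A 11, B 6, C 5, D 6, E 13, F 4 (total 45).

A=11, B=6, C=5, D=6, E=13, F=4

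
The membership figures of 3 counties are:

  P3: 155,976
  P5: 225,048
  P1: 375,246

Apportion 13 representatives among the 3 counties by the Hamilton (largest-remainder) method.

Total 756270; standard divisor 756270/13 ≈ 58174.615.
Standard quotas: P3 2.6812, P5 3.8685, P1 6.4503.
Lower quotas: P3 2, P5 3, P1 6 (sum 11, leaving 2 seats).
Remainders in descending order: P5 0.8685, P3 0.6812, P1 0.4503.
Largest remainders: P5, P3 receive the extra seats.

P3 3; P5 4; P1 6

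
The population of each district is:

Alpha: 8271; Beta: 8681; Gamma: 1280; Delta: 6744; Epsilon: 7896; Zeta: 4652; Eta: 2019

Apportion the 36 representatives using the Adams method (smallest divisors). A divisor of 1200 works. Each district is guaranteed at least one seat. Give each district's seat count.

With modified divisor 1200: modified quotas Alpha 6.893, Beta 7.234, Gamma 1.067, Delta 5.620, Epsilon 6.580, Zeta 3.877, Eta 1.683.
Rounding up: Alpha 7, Beta 8, Gamma 2, Delta 6, Epsilon 7, Zeta 4, Eta 2 (total 36).

Alpha=7, Beta=8, Gamma=2, Delta=6, Epsilon=7, Zeta=4, Eta=2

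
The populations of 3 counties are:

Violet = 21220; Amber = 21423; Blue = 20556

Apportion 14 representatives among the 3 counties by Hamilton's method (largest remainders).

Violet 5; Amber 5; Blue 4

Standard divisor: 63199 ÷ 14 ≈ 4514.214.
Standard quotas: Violet 4.7007, Amber 4.7457, Blue 4.5536.
Lower quotas: Violet 4, Amber 4, Blue 4 (sum 12, leaving 2 seats).
Remainders in descending order: Amber 0.7457, Violet 0.7007, Blue 0.5536.
Largest remainders: Amber, Violet receive the extra seats.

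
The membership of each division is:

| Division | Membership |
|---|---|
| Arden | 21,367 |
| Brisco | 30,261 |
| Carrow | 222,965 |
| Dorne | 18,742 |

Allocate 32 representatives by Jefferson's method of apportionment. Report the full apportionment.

Arden: 2, Brisco: 3, Carrow: 25, Dorne: 2

Standard divisor 293335/32 ≈ 9166.719; standard quotas: Arden 2.331, Brisco 3.301, Carrow 24.323, Dorne 2.045.
Rounding down gives 2, 3, 24, 2 = 31 seats, so the divisor must be adjusted.
With modified divisor 8700: modified quotas Arden 2.456, Brisco 3.478, Carrow 25.628, Dorne 2.154.
Rounding down: Arden 2, Brisco 3, Carrow 25, Dorne 2 (total 32).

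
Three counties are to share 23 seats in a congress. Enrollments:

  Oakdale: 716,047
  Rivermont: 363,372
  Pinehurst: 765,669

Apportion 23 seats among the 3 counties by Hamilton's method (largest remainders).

Oakdale 9, Rivermont 4, Pinehurst 10

Standard divisor: 1845088 ÷ 23 ≈ 80221.217.
Standard quotas: Oakdale 8.9259, Rivermont 4.5296, Pinehurst 9.5445.
Lower quotas: Oakdale 8, Rivermont 4, Pinehurst 9 (sum 21, leaving 2 seats).
Remainders in descending order: Oakdale 0.9259, Pinehurst 0.5445, Rivermont 0.5296.
Largest remainders: Oakdale, Pinehurst receive the extra seats.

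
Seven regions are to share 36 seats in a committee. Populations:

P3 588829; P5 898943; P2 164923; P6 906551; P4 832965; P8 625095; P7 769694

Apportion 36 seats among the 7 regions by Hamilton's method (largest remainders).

P3 4; P5 7; P2 1; P6 7; P4 6; P8 5; P7 6

Total 4787000; standard divisor 4787000/36 ≈ 132972.222.
Standard quotas: P3 4.4282, P5 6.7604, P2 1.2403, P6 6.8176, P4 6.2642, P8 4.7009, P7 5.7884.
Lower quotas: P3 4, P5 6, P2 1, P6 6, P4 6, P8 4, P7 5 (sum 32, leaving 4 seats).
Remainders in descending order: P6 0.8176, P7 0.7884, P5 0.7604, P8 0.7009, P3 0.4282, P4 0.2642, P2 0.2403.
Largest remainders: P6, P7, P5, P8 receive the extra seats.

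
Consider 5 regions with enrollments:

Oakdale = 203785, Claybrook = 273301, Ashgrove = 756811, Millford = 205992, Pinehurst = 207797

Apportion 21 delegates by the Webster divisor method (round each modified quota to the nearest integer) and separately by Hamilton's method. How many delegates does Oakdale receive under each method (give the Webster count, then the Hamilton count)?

Webster: Oakdale 3, Claybrook 3, Ashgrove 9, Millford 3, Pinehurst 3.
Hamilton: Oakdale 2, Claybrook 3, Ashgrove 10, Millford 3, Pinehurst 3.
Oakdale gets 3 under Webster and 2 under Hamilton.

3 and 2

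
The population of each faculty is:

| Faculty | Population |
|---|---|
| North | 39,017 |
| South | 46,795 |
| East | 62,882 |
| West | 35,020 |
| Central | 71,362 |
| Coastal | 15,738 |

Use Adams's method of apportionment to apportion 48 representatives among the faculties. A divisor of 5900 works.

North 7; South 8; East 11; West 6; Central 13; Coastal 3

With modified divisor 5900: modified quotas North 6.613, South 7.931, East 10.658, West 5.936, Central 12.095, Coastal 2.667.
Rounding up: North 7, South 8, East 11, West 6, Central 13, Coastal 3 (total 48).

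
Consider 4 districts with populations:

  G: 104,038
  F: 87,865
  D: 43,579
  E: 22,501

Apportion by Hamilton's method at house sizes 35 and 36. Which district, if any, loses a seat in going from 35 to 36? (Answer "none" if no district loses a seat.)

none

At 35 seats: G 14, F 12, D 6, E 3.
At 36 seats: G 15, F 12, D 6, E 3.
No district's allocation decreased.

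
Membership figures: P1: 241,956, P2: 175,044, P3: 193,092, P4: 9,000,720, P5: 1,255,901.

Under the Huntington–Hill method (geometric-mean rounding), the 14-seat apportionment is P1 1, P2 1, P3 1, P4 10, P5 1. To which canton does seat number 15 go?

P5

Priority for the next seat is population ÷ (√(s·(s+1))).
Priorities: P1 171088.728, P2 123774.799, P3 136536.663, P4 858184.980, P5 888056.114.
Highest priority: P5.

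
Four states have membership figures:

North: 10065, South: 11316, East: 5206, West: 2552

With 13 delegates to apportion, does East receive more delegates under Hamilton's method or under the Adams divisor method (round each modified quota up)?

Adams

Hamilton: North 5, South 5, East 2, West 1.
Adams: North 4, South 5, East 3, West 1.
East gets 2 under Hamilton and 3 under Adams.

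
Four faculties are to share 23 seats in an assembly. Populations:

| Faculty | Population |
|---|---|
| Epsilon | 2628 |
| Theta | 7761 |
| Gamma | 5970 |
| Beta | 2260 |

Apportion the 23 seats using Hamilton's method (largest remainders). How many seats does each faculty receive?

Total 18619; standard divisor 18619/23 ≈ 809.522.
Standard quotas: Epsilon 3.2464, Theta 9.5871, Gamma 7.3747, Beta 2.7918.
Lower quotas: Epsilon 3, Theta 9, Gamma 7, Beta 2 (sum 21, leaving 2 seats).
Remainders in descending order: Beta 0.7918, Theta 0.5871, Gamma 0.3747, Epsilon 0.2464.
Largest remainders: Beta, Theta receive the extra seats.

Epsilon=3, Theta=10, Gamma=7, Beta=3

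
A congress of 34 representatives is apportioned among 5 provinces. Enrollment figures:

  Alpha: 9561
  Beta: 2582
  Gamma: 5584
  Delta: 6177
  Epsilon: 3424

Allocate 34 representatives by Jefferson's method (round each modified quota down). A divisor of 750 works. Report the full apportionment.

Alpha: 12; Beta: 3; Gamma: 7; Delta: 8; Epsilon: 4

With modified divisor 750: modified quotas Alpha 12.748, Beta 3.443, Gamma 7.445, Delta 8.236, Epsilon 4.565.
Rounding down: Alpha 12, Beta 3, Gamma 7, Delta 8, Epsilon 4 (total 34).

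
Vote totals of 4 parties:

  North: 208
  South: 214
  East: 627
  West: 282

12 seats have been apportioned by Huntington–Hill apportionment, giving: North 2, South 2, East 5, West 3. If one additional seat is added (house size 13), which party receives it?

Priority for the next seat is population ÷ (√(s·(s+1))).
Priorities: North 84.916, South 87.365, East 114.474, West 81.406.
Highest priority: East.

East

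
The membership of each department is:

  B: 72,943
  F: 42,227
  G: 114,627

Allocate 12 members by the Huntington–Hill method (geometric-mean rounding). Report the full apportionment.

B 4; F 2; G 6

With divisor 19308: modified quotas B 3.778, F 2.187, G 5.937.
Geometric-mean thresholds: B √(3·4)=3.464, F √(2·3)=2.449, G √(5·6)=5.477.
Each quota rounded against its threshold gives B 4, F 2, G 6 (total 12).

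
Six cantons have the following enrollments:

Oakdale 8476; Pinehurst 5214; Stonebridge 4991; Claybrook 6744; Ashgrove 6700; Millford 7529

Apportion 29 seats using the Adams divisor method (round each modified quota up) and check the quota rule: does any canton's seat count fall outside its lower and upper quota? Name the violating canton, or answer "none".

Standard quotas: Oakdale 6.199, Pinehurst 3.813, Stonebridge 3.650, Claybrook 4.932, Ashgrove 4.900, Millford 5.506.
Adams allocation: Oakdale 6, Pinehurst 4, Stonebridge 4, Claybrook 5, Ashgrove 5, Millford 5.
Every allocation lies between the lower and upper quota.

none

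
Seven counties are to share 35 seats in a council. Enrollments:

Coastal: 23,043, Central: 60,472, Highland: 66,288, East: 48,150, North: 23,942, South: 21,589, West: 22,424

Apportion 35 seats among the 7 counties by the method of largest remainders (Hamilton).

Standard divisor: 265908 ÷ 35 ≈ 7597.371.
Standard quotas: Coastal 3.0330, Central 7.9596, Highland 8.7251, East 6.3377, North 3.1514, South 2.8416, West 2.9515.
Lower quotas: Coastal 3, Central 7, Highland 8, East 6, North 3, South 2, West 2 (sum 31, leaving 4 seats).
Remainders in descending order: Central 0.9596, West 0.9515, South 0.8416, Highland 0.7251, East 0.3377, North 0.1514, Coastal 0.0330.
The surplus seats go to Central, West, South, Highland.

Coastal 3, Central 8, Highland 9, East 6, North 3, South 3, West 3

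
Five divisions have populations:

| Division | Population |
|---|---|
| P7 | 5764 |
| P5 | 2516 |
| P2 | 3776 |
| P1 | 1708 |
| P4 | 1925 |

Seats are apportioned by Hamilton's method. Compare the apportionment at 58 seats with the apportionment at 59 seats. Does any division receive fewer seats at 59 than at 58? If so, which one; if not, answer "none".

P1

At 58 seats: P7 21, P5 9, P2 14, P1 7, P4 7.
At 59 seats: P7 22, P5 10, P2 14, P1 6, P4 7.
P1 drops from 7 to 6.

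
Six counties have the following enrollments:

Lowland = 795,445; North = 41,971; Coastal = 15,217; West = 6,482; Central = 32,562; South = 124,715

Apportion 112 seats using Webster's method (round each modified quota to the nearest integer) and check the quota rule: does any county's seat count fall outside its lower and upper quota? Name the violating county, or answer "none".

Standard quotas: Lowland 87.653, North 4.625, Coastal 1.677, West 0.714, Central 3.588, South 13.743.
Webster allocation: Lowland 86, North 5, Coastal 2, West 1, Central 4, South 14.
Lowland has quota 87.653 (lower 87, upper 88) but receives 86 — outside the quota interval.

Lowland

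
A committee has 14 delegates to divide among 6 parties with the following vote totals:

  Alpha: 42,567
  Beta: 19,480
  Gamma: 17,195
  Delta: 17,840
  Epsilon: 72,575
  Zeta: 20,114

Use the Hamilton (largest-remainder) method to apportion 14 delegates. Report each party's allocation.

Standard divisor: 189771 ÷ 14 ≈ 13555.071.
Standard quotas: Alpha 3.1403, Beta 1.4371, Gamma 1.2685, Delta 1.3161, Epsilon 5.3541, Zeta 1.4839.
Lower quotas: Alpha 3, Beta 1, Gamma 1, Delta 1, Epsilon 5, Zeta 1 (sum 12, leaving 2 seats).
Remainders in descending order: Zeta 0.4839, Beta 0.4371, Epsilon 0.3541, Delta 0.3161, Gamma 0.2685, Alpha 0.1403.
Largest remainders: Zeta, Beta receive the extra seats.

Alpha=3, Beta=2, Gamma=1, Delta=1, Epsilon=5, Zeta=2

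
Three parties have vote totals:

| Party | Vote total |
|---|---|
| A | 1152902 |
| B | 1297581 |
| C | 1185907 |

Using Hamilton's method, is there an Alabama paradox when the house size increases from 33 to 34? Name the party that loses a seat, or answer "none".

none

At 33 seats: A 10, B 12, C 11.
At 34 seats: A 11, B 12, C 11.
No party's allocation decreased.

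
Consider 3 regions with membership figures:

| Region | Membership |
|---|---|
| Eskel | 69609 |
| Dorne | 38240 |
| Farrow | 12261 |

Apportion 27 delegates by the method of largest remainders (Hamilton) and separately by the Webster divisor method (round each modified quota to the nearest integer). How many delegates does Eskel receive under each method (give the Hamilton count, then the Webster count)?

Hamilton: Eskel 16, Dorne 8, Farrow 3.
Webster: Eskel 15, Dorne 9, Farrow 3.
Eskel gets 16 under Hamilton and 15 under Webster.

16 and 15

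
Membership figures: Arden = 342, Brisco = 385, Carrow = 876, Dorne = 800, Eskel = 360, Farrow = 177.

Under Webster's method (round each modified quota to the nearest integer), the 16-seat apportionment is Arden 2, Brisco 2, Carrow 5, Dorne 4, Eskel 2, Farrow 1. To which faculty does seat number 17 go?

Dorne

Priority for the next seat is population ÷ (current seats + 0.5).
Priorities: Arden 136.800, Brisco 154.000, Carrow 159.273, Dorne 177.778, Eskel 144.000, Farrow 118.000.
Highest priority: Dorne.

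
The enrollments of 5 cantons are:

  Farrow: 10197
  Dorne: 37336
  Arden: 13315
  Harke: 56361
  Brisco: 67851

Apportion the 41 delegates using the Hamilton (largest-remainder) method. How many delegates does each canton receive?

Farrow: 2, Dorne: 8, Arden: 3, Harke: 13, Brisco: 15

Standard divisor: 185060 ÷ 41 ≈ 4513.659.
Standard quotas: Farrow 2.2591, Dorne 8.2718, Arden 2.9499, Harke 12.4868, Brisco 15.0324.
Lower quotas: Farrow 2, Dorne 8, Arden 2, Harke 12, Brisco 15 (sum 39, leaving 2 seats).
Remainders in descending order: Arden 0.9499, Harke 0.4868, Dorne 0.2718, Farrow 0.2591, Brisco 0.0324.
The surplus seats go to Arden, Harke.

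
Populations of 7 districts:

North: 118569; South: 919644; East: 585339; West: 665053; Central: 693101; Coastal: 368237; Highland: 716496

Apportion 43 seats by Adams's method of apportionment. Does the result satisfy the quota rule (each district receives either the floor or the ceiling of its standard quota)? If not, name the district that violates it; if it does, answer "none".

Standard quotas: North 1.254, South 9.725, East 6.190, West 7.033, Central 7.329, Coastal 3.894, Highland 7.576.
Adams allocation: North 2, South 9, East 6, West 7, Central 7, Coastal 4, Highland 8.
Every allocation lies between the lower and upper quota.

none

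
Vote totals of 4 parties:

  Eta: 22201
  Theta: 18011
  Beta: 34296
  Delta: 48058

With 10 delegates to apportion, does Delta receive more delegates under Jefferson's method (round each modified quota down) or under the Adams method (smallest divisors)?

Jefferson

Jefferson: Eta 2, Theta 1, Beta 3, Delta 4.
Adams: Eta 2, Theta 2, Beta 3, Delta 3.
Delta gets 4 under Jefferson and 3 under Adams.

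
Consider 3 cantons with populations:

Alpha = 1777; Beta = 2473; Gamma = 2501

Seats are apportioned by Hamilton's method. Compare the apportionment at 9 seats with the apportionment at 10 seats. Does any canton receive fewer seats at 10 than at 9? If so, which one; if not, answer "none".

At 9 seats: Alpha 3, Beta 3, Gamma 3.
At 10 seats: Alpha 2, Beta 4, Gamma 4.
Alpha drops from 3 to 2.

Alpha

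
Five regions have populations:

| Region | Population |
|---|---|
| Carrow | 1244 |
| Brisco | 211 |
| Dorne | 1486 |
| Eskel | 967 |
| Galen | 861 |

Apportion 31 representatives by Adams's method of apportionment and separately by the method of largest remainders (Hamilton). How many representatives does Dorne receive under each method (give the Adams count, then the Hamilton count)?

9 and 10

Adams: Carrow 8, Brisco 2, Dorne 9, Eskel 6, Galen 6.
Hamilton: Carrow 8, Brisco 1, Dorne 10, Eskel 6, Galen 6.
Dorne gets 9 under Adams and 10 under Hamilton.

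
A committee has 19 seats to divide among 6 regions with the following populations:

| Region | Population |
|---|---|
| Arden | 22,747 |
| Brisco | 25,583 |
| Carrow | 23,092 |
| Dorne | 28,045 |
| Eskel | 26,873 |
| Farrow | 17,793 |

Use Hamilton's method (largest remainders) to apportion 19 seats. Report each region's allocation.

Total 144133; standard divisor 144133/19 ≈ 7585.947.
Standard quotas: Arden 2.9986, Brisco 3.3724, Carrow 3.0440, Dorne 3.6970, Eskel 3.5425, Farrow 2.3455.
Lower quotas: Arden 2, Brisco 3, Carrow 3, Dorne 3, Eskel 3, Farrow 2 (sum 16, leaving 3 seats).
Remainders in descending order: Arden 0.9986, Dorne 0.6970, Eskel 0.5425, Brisco 0.3724, Farrow 0.3455, Carrow 0.0440.
Largest remainders: Arden, Dorne, Eskel receive the extra seats.

Arden: 3, Brisco: 3, Carrow: 3, Dorne: 4, Eskel: 4, Farrow: 2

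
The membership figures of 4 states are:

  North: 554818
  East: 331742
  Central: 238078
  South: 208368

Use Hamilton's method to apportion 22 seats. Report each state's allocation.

North 9, East 6, Central 4, South 3

Total 1333006; standard divisor 1333006/22 ≈ 60591.182.
Standard quotas: North 9.1567, East 5.4751, Central 3.9293, South 3.4389.
Lower quotas: North 9, East 5, Central 3, South 3 (sum 20, leaving 2 seats).
Remainders in descending order: Central 0.9293, East 0.4751, South 0.4389, North 0.1567.
The surplus seats go to Central, East.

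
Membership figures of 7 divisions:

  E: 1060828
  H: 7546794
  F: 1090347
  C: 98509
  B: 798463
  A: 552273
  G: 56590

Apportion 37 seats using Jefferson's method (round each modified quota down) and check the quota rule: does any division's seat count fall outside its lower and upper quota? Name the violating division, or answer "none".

Standard quotas: E 3.503, H 24.923, F 3.601, C 0.325, B 2.637, A 1.824, G 0.187.
Jefferson allocation: E 3, H 27, F 3, C 0, B 2, A 2, G 0.
H has quota 24.923 (lower 24, upper 25) but receives 27 — outside the quota interval.

H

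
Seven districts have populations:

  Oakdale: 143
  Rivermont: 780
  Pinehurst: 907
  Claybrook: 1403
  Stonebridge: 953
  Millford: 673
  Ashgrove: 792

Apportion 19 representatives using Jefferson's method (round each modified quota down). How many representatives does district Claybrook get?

5

Standard divisor 5651/19 ≈ 297.421; standard quotas: Oakdale 0.481, Rivermont 2.623, Pinehurst 3.050, Claybrook 4.717, Stonebridge 3.204, Millford 2.263, Ashgrove 2.663.
Rounding down gives 0, 2, 3, 4, 3, 2, 2 = 16 seats, so the divisor must be adjusted.
With modified divisor 250: modified quotas Oakdale 0.572, Rivermont 3.120, Pinehurst 3.628, Claybrook 5.612, Stonebridge 3.812, Millford 2.692, Ashgrove 3.168.
Rounding down: Oakdale 0, Rivermont 3, Pinehurst 3, Claybrook 5, Stonebridge 3, Millford 2, Ashgrove 3 (total 19).
Claybrook receives 5.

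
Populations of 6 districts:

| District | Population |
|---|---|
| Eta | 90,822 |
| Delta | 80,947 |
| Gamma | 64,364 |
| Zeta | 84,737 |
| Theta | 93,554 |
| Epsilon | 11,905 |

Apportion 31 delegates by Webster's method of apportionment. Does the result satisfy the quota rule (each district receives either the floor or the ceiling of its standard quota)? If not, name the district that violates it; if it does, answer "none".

Standard quotas: Eta 6.604, Delta 5.886, Gamma 4.680, Zeta 6.162, Theta 6.803, Epsilon 0.866.
Webster allocation: Eta 6, Delta 6, Gamma 5, Zeta 6, Theta 7, Epsilon 1.
Every allocation lies between the lower and upper quota.

none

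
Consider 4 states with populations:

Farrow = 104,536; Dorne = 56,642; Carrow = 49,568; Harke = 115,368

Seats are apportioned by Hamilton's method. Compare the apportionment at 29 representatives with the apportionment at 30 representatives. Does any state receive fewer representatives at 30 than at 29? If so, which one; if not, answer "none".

Carrow

At 29 seats: Farrow 9, Dorne 5, Carrow 5, Harke 10.
At 30 seats: Farrow 10, Dorne 5, Carrow 4, Harke 11.
Carrow drops from 5 to 4.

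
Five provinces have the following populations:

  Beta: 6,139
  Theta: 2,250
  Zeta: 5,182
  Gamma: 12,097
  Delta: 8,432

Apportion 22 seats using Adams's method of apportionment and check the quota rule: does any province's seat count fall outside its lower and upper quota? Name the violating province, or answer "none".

none

Standard quotas: Beta 3.961, Theta 1.452, Zeta 3.343, Gamma 7.805, Delta 5.440.
Adams allocation: Beta 4, Theta 2, Zeta 3, Gamma 8, Delta 5.
Every allocation lies between the lower and upper quota.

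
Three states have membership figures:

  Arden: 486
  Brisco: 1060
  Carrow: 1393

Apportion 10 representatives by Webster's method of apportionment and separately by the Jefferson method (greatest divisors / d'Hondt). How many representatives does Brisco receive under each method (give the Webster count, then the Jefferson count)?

3 and 4

Webster: Arden 2, Brisco 3, Carrow 5.
Jefferson: Arden 1, Brisco 4, Carrow 5.
Brisco gets 3 under Webster and 4 under Jefferson.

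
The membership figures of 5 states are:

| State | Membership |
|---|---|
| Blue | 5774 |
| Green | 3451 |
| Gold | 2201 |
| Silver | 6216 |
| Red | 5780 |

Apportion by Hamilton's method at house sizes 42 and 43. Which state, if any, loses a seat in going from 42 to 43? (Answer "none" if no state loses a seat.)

none

At 42 seats: Blue 10, Green 6, Gold 4, Silver 11, Red 11.
At 43 seats: Blue 11, Green 6, Gold 4, Silver 11, Red 11.
No state's allocation decreased.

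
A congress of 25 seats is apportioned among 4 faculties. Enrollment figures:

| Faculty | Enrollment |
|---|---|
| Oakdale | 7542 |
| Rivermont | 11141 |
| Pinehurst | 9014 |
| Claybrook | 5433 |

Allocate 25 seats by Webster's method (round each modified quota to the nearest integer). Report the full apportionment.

Standard divisor 33130/25 ≈ 1325.2; standard quotas: Oakdale 5.691, Rivermont 8.407, Pinehurst 6.802, Claybrook 4.100.
Rounding to the nearest integer gives Oakdale 6, Rivermont 8, Pinehurst 7, Claybrook 4 — total 25, matching the house size, so no adjustment is needed.

Oakdale=6, Rivermont=8, Pinehurst=7, Claybrook=4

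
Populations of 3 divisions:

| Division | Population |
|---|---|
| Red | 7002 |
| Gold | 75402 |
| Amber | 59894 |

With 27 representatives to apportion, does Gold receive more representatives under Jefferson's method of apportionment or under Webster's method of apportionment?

Jefferson: Red 1, Gold 15, Amber 11.
Webster: Red 1, Gold 14, Amber 12.
Gold gets 15 under Jefferson and 14 under Webster.

Jefferson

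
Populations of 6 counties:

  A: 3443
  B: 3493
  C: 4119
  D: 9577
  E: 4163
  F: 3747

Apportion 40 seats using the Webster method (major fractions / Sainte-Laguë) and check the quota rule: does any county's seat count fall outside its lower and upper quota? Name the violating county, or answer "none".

none

Standard quotas: A 4.825, B 4.895, C 5.773, D 13.422, E 5.834, F 5.251.
Webster allocation: A 5, B 5, C 6, D 13, E 6, F 5.
Every allocation lies between the lower and upper quota.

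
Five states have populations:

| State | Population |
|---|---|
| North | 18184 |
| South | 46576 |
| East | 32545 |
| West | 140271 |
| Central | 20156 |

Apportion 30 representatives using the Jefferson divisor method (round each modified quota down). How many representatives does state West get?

Standard divisor 257732/30 ≈ 8591.067; standard quotas: North 2.117, South 5.421, East 3.788, West 16.328, Central 2.346.
Rounding down gives 2, 5, 3, 16, 2 = 28 seats, so the divisor must be adjusted.
With modified divisor 8000: modified quotas North 2.273, South 5.822, East 4.068, West 17.534, Central 2.519.
Rounding down: North 2, South 5, East 4, West 17, Central 2 (total 30).
West receives 17.

17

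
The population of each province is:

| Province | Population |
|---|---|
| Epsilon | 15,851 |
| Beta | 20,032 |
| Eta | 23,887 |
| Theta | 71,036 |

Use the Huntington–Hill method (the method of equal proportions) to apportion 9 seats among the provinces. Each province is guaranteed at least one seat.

Epsilon=1, Beta=1, Eta=2, Theta=5

With divisor 15024: modified quotas Epsilon 1.055, Beta 1.333, Eta 1.590, Theta 4.728.
Geometric-mean thresholds: Epsilon √(1·2)=1.414, Beta √(1·2)=1.414, Eta √(1·2)=1.414, Theta √(4·5)=4.472.
Each quota rounded against its threshold gives Epsilon 1, Beta 1, Eta 2, Theta 5 (total 9).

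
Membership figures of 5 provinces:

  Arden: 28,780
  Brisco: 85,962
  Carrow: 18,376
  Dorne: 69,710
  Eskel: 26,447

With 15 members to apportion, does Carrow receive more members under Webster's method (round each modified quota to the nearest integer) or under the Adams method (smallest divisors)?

Webster: Arden 2, Brisco 6, Carrow 1, Dorne 4, Eskel 2.
Adams: Arden 2, Brisco 5, Carrow 2, Dorne 4, Eskel 2.
Carrow gets 1 under Webster and 2 under Adams.

Adams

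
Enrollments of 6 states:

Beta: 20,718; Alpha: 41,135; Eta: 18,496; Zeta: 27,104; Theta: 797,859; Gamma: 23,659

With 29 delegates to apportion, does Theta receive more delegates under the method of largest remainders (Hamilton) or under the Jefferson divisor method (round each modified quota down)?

Hamilton: Beta 1, Alpha 1, Eta 0, Zeta 1, Theta 25, Gamma 1.
Jefferson: Beta 0, Alpha 1, Eta 0, Zeta 0, Theta 28, Gamma 0.
Theta gets 25 under Hamilton and 28 under Jefferson.

Jefferson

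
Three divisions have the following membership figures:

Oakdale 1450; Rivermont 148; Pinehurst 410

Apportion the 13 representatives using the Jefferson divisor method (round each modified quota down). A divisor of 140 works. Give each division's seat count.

With modified divisor 140: modified quotas Oakdale 10.357, Rivermont 1.057, Pinehurst 2.929.
Rounding down: Oakdale 10, Rivermont 1, Pinehurst 2 (total 13).

Oakdale=10, Rivermont=1, Pinehurst=2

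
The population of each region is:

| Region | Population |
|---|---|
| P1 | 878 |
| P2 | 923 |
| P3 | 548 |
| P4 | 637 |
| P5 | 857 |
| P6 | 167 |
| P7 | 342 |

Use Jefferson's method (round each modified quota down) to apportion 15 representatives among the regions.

Standard divisor 4352/15 ≈ 290.133; standard quotas: P1 3.026, P2 3.181, P3 1.889, P4 2.196, P5 2.954, P6 0.576, P7 1.179.
Rounding down gives 3, 3, 1, 2, 2, 0, 1 = 12 seats, so the divisor must be adjusted.
With modified divisor 225: modified quotas P1 3.902, P2 4.102, P3 2.436, P4 2.831, P5 3.809, P6 0.742, P7 1.520.
Rounding down: P1 3, P2 4, P3 2, P4 2, P5 3, P6 0, P7 1 (total 15).

P1=3, P2=4, P3=2, P4=2, P5=3, P6=0, P7=1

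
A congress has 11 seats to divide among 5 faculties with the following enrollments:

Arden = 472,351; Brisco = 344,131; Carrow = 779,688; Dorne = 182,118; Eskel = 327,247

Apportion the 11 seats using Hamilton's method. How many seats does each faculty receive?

Arden: 2; Brisco: 2; Carrow: 4; Dorne: 1; Eskel: 2

The standard divisor is 2105535/11 ≈ 191412.273.
Standard quotas: Arden 2.4677, Brisco 1.7979, Carrow 4.0733, Dorne 0.9514, Eskel 1.7096.
Lower quotas: Arden 2, Brisco 1, Carrow 4, Dorne 0, Eskel 1 (sum 8, leaving 3 seats).
Remainders in descending order: Dorne 0.9514, Brisco 0.7979, Eskel 0.7096, Arden 0.4677, Carrow 0.0733.
Largest remainders: Dorne, Brisco, Eskel receive the extra seats.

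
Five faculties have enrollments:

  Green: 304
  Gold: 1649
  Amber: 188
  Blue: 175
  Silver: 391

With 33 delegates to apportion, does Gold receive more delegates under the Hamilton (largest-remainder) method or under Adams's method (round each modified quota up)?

Hamilton

Hamilton: Green 4, Gold 20, Amber 2, Blue 2, Silver 5.
Adams: Green 4, Gold 19, Amber 3, Blue 2, Silver 5.
Gold gets 20 under Hamilton and 19 under Adams.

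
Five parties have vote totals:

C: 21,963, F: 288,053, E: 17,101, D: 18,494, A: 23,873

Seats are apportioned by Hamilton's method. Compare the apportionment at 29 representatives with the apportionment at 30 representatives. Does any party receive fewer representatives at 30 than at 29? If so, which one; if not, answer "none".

none

At 29 seats: C 2, F 23, E 1, D 1, A 2.
At 30 seats: C 2, F 23, E 1, D 2, A 2.
No party's allocation decreased.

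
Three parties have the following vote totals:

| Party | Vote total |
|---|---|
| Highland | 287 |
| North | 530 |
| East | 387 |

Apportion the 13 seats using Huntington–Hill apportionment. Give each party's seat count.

Highland 3, North 6, East 4

With divisor 92: modified quotas Highland 3.120, North 5.761, East 4.207.
Geometric-mean thresholds: Highland √(3·4)=3.464, North √(5·6)=5.477, East √(4·5)=4.472.
Each quota rounded against its threshold gives Highland 3, North 6, East 4 (total 13).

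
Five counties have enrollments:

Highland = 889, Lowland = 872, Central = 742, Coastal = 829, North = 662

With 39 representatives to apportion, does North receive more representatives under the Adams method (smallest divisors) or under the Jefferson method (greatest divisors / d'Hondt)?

Adams

Adams: Highland 9, Lowland 8, Central 7, Coastal 8, North 7.
Jefferson: Highland 9, Lowland 9, Central 7, Coastal 8, North 6.
North gets 7 under Adams and 6 under Jefferson.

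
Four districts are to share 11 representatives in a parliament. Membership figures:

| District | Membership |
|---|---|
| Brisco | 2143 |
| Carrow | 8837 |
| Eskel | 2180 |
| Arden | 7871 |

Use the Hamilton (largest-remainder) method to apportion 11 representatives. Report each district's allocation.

Brisco 1, Carrow 5, Eskel 1, Arden 4

Total 21031; standard divisor 21031/11 ≈ 1911.909.
Standard quotas: Brisco 1.1209, Carrow 4.6221, Eskel 1.1402, Arden 4.1168.
Lower quotas: Brisco 1, Carrow 4, Eskel 1, Arden 4 (sum 10, leaving 1 seat).
Remainders in descending order: Carrow 0.6221, Eskel 0.1402, Brisco 0.1209, Arden 0.1168.
Largest remainder: Carrow receives the extra seat.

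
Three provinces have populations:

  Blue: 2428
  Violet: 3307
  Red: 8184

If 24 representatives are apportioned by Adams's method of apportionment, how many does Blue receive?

Standard divisor 13919/24 ≈ 579.958; standard quotas: Blue 4.187, Violet 5.702, Red 14.111.
Rounding up gives 5, 6, 15 = 26 seats, so the divisor must be adjusted.
With modified divisor 620: modified quotas Blue 3.916, Violet 5.334, Red 13.200.
Rounding up: Blue 4, Violet 6, Red 14 (total 24).
Blue receives 4.

4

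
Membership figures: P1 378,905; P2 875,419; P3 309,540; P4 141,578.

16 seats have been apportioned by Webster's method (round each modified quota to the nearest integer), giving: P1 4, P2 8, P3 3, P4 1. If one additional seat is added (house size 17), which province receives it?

P2

Priority for the next seat is population ÷ (current seats + 0.5).
Priorities: P1 84201.111, P2 102990.471, P3 88440.000, P4 94385.333.
Highest priority: P2.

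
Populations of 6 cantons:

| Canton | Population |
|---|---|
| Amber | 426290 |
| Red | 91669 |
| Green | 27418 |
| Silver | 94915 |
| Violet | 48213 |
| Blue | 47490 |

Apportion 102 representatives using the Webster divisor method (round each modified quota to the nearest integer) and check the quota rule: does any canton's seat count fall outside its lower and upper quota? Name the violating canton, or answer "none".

Amber

Standard quotas: Amber 59.079, Red 12.704, Green 3.800, Silver 13.154, Violet 6.682, Blue 6.582.
Webster allocation: Amber 58, Red 13, Green 4, Silver 13, Violet 7, Blue 7.
Amber has quota 59.079 (lower 59, upper 60) but receives 58 — outside the quota interval.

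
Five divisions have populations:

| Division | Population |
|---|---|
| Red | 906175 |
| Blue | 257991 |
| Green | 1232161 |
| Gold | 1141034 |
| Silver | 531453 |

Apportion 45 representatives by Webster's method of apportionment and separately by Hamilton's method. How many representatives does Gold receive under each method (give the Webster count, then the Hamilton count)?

13 and 12

Webster: Red 10, Blue 3, Green 13, Gold 13, Silver 6.
Hamilton: Red 10, Blue 3, Green 14, Gold 12, Silver 6.
Gold gets 13 under Webster and 12 under Hamilton.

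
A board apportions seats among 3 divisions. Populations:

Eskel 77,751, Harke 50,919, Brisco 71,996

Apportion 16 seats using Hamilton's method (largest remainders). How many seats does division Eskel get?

6

Standard divisor: 200666 ÷ 16 ≈ 12541.625.
Standard quotas: Eskel 6.1994, Harke 4.0600, Brisco 5.7406.
Lower quotas: Eskel 6, Harke 4, Brisco 5 (sum 15, leaving 1 seat).
Remainders in descending order: Brisco 0.7406, Eskel 0.1994, Harke 0.0600.
The surplus seat goes to Brisco.
Eskel receives 6.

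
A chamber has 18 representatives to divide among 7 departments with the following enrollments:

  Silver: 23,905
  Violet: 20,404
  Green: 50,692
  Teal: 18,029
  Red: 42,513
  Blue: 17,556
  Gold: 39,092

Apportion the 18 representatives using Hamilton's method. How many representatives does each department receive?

Total 212191; standard divisor 212191/18 ≈ 11788.389.
Standard quotas: Silver 2.0278, Violet 1.7309, Green 4.3002, Teal 1.5294, Red 3.6063, Blue 1.4893, Gold 3.3161.
Lower quotas: Silver 2, Violet 1, Green 4, Teal 1, Red 3, Blue 1, Gold 3 (sum 15, leaving 3 seats).
Remainders in descending order: Violet 0.7309, Red 0.6063, Teal 0.5294, Blue 0.4893, Gold 0.3161, Green 0.3002, Silver 0.0278.
The surplus seats go to Violet, Red, Teal.

Silver: 2, Violet: 2, Green: 4, Teal: 2, Red: 4, Blue: 1, Gold: 3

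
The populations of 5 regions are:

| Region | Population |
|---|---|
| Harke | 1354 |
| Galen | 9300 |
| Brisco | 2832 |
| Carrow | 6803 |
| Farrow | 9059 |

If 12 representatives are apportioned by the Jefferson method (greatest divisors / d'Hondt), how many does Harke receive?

Standard divisor 29348/12 ≈ 2445.667; standard quotas: Harke 0.554, Galen 3.803, Brisco 1.158, Carrow 2.782, Farrow 3.704.
Rounding down gives 0, 3, 1, 2, 3 = 9 seats, so the divisor must be adjusted.
With modified divisor 2100: modified quotas Harke 0.645, Galen 4.429, Brisco 1.349, Carrow 3.240, Farrow 4.314.
Rounding down: Harke 0, Galen 4, Brisco 1, Carrow 3, Farrow 4 (total 12).
Harke receives 0.

0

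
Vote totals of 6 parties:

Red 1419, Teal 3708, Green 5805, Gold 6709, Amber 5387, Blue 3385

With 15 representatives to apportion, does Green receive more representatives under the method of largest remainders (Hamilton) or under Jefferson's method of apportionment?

Jefferson

Hamilton: Red 1, Teal 2, Green 3, Gold 4, Amber 3, Blue 2.
Jefferson: Red 0, Teal 2, Green 4, Gold 4, Amber 3, Blue 2.
Green gets 3 under Hamilton and 4 under Jefferson.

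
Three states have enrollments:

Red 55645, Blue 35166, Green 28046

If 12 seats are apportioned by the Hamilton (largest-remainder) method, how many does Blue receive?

Total 118857; standard divisor 118857/12 ≈ 9904.75.
Standard quotas: Red 5.6180, Blue 3.5504, Green 2.8316.
Lower quotas: Red 5, Blue 3, Green 2 (sum 10, leaving 2 seats).
Remainders in descending order: Green 0.8316, Red 0.6180, Blue 0.5504.
The surplus seats go to Green, Red.
Blue receives 3.

3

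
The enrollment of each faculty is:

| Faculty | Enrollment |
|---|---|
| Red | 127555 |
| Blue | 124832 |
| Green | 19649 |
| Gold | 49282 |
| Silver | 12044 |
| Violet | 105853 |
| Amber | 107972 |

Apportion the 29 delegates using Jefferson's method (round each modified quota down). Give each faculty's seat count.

Red 7, Blue 7, Green 1, Gold 2, Silver 0, Violet 6, Amber 6

Standard divisor 547187/29 ≈ 18868.517; standard quotas: Red 6.760, Blue 6.616, Green 1.041, Gold 2.612, Silver 0.638, Violet 5.610, Amber 5.722.
Rounding down gives 6, 6, 1, 2, 0, 5, 5 = 25 seats, so the divisor must be adjusted.
With modified divisor 17000: modified quotas Red 7.503, Blue 7.343, Green 1.156, Gold 2.899, Silver 0.708, Violet 6.227, Amber 6.351.
Rounding down: Red 7, Blue 7, Green 1, Gold 2, Silver 0, Violet 6, Amber 6 (total 29).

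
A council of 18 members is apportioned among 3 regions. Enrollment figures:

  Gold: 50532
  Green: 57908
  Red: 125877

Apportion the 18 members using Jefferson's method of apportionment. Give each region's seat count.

Gold 4; Green 4; Red 10

Standard divisor 234317/18 ≈ 13017.611; standard quotas: Gold 3.882, Green 4.448, Red 9.670.
Rounding down gives 3, 4, 9 = 16 seats, so the divisor must be adjusted.
With modified divisor 12100: modified quotas Gold 4.176, Green 4.786, Red 10.403.
Rounding down: Gold 4, Green 4, Red 10 (total 18).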